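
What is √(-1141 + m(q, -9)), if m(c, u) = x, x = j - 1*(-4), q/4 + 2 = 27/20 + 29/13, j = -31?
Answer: 4*I*√73 ≈ 34.176*I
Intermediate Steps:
q = 411/65 (q = -8 + 4*(27/20 + 29/13) = -8 + 4*(931/260) = -8 + 931/65 = 411/65 ≈ 6.3231)
x = -27 (x = -31 - 1*(-4) = -31 + 4 = -27)
m(c, u) = -27
√(-1141 + m(q, -9)) = √(-1141 - 27) = √(-1168) = 4*I*√73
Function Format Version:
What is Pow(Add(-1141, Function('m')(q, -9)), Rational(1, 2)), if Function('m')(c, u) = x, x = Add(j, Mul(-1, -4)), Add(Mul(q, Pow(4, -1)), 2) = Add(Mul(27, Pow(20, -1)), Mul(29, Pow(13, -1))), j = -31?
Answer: Mul(4, I, Pow(73, Rational(1, 2))) ≈ Mul(34.176, I)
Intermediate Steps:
q = Rational(411, 65) (q = Add(-8, Mul(4, Add(Mul(27, Pow(20, -1)), Mul(29, Pow(13, -1))))) = Add(-8, Mul(4, Add(Mul(27, Rational(1, 20)), Mul(29, Rational(1, 13))))) = Add(-8, Mul(4, Add(Rational(27, 20), Rational(29, 13)))) = Add(-8, Mul(4, Rational(931, 260))) = Add(-8, Rational(931, 65)) = Rational(411, 65) ≈ 6.3231)
x = -27 (x = Add(-31, Mul(-1, -4)) = Add(-31, 4) = -27)
Function('m')(c, u) = -27
Pow(Add(-1141, Function('m')(q, -9)), Rational(1, 2)) = Pow(Add(-1141, -27), Rational(1, 2)) = Pow(-1168, Rational(1, 2)) = Mul(4, I, Pow(73, Rational(1, 2)))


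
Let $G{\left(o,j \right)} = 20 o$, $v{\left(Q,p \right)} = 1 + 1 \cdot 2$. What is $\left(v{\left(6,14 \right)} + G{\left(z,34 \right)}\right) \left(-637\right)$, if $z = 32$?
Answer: $-409591$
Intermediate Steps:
$v{\left(Q,p \right)} = 3$ ($v{\left(Q,p \right)} = 1 + 2 = 3$)
$\left(v{\left(6,14 \right)} + G{\left(z,34 \right)}\right) \left(-637\right) = \left(3 + 20 \cdot 32\right) \left(-637\right) = \left(3 + 640\right) \left(-637\right) = 643 \left(-637\right) = -409591$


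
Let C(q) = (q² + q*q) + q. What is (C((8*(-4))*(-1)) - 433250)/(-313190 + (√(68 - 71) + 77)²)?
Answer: 33120754720/23602809211 + 16600045*I*√3/23602809211 ≈ 1.4033 + 0.0012182*I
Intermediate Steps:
C(q) = q + 2*q² (C(q) = (q² + q²) + q = 2*q² + q = q + 2*q²)
(C((8*(-4))*(-1)) - 433250)/(-313190 + (√(68 - 71) + 77)²) = (((8*(-4))*(-1))*(1 + 2*((8*(-4))*(-1))) - 433250)/(-313190 + (√(68 - 71) + 77)²) = ((-32*(-1))*(1 + 2*(-32*(-1))) - 433250)/(-313190 + (√(-3) + 77)²) = (32*(1 + 2*32) - 433250)/(-313190 + (I*√3 + 77)²) = (32*(1 + 64) - 433250)/(-313190 + (77 + I*√3)²) = (32*65 - 433250)/(-313190 + (77 + I*√3)²) = (2080 - 433250)/(-313190 + (77 + I*√3)²) = -431170/(-313190 + (77 + I*√3)²)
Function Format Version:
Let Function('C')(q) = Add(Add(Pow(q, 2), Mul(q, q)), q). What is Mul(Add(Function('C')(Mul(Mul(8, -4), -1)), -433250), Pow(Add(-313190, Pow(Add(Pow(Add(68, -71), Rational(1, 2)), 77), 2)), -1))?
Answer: Add(Rational(33120754720, 23602809211), Mul(Rational(16600045, 23602809211), I, Pow(3, Rational(1, 2)))) ≈ Add(1.4033, Mul(0.0012182, I))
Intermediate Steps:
Function('C')(q) = Add(q, Mul(2, Pow(q, 2))) (Function('C')(q) = Add(Add(Pow(q, 2), Pow(q, 2)), q) = Add(Mul(2, Pow(q, 2)), q) = Add(q, Mul(2, Pow(q, 2))))
Mul(Add(Function('C')(Mul(Mul(8, -4), -1)), -433250), Pow(Add(-313190, Pow(Add(Pow(Add(68, -71), Rational(1, 2)), 77), 2)), -1)) = Mul(Add(Mul(Mul(Mul(8, -4), -1), Add(1, Mul(2, Mul(Mul(8, -4), -1)))), -433250), Pow(Add(-313190, Pow(Add(Pow(Add(68, -71), Rational(1, 2)), 77), 2)), -1)) = Mul(Add(Mul(Mul(-32, -1), Add(1, Mul(2, Mul(-32, -1)))), -433250), Pow(Add(-313190, Pow(Add(Pow(-3, Rational(1, 2)), 77), 2)), -1)) = Mul(Add(Mul(32, Add(1, Mul(2, 32))), -433250), Pow(Add(-313190, Pow(Add(Mul(I, Pow(3, Rational(1, 2))), 77), 2)), -1)) = Mul(Add(Mul(32, Add(1, 64)), -433250), Pow(Add(-313190, Pow(Add(77, Mul(I, Pow(3, Rational(1, 2)))), 2)), -1)) = Mul(Add(Mul(32, 65), -433250), Pow(Add(-313190, Pow(Add(77, Mul(I, Pow(3, Rational(1, 2)))), 2)), -1)) = Mul(Add(2080, -433250), Pow(Add(-313190, Pow(Add(77, Mul(I, Pow(3, Rational(1, 2)))), 2)), -1)) = Mul(-431170, Pow(Add(-313190, Pow(Add(77, Mul(I, Pow(3, Rational(1, 2)))), 2)), -1))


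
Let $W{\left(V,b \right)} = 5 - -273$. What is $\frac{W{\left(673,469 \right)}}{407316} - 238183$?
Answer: $- \frac{48507873275}{203658} \approx -2.3818 \cdot 10^{5}$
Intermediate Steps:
$W{\left(V,b \right)} = 278$ ($W{\left(V,b \right)} = 5 + 273 = 278$)
$\frac{W{\left(673,469 \right)}}{407316} - 238183 = \frac{278}{407316} - 238183 = 278 \cdot \frac{1}{407316} - 238183 = \frac{139}{203658} - 238183 = - \frac{48507873275}{203658}$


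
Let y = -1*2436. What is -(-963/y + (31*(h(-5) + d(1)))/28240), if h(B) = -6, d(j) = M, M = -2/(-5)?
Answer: -1394387/3582950 ≈ -0.38917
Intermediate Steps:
M = ⅖ (M = -2*(-⅕) = ⅖ ≈ 0.40000)
d(j) = ⅖
y = -2436
-(-963/y + (31*(h(-5) + d(1)))/28240) = -(-963/(-2436) + (31*(-6 + ⅖))/28240) = -(-963*(-1/2436) + (31*(-28/5))*(1/28240)) = -(321/812 - 868/5*1/28240) = -(321/812 - 217/35300) = -1*1394387/3582950 = -1394387/3582950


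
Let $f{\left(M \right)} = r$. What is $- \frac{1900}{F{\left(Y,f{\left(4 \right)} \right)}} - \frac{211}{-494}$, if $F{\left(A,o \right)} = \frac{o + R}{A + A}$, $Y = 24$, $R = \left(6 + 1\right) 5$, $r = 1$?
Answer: $- \frac{3753767}{1482} \approx -2532.9$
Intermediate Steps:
$R = 35$ ($R = 7 \cdot 5 = 35$)
$f{\left(M \right)} = 1$
$F{\left(A,o \right)} = \frac{35 + o}{2 A}$ ($F{\left(A,o \right)} = \frac{o + 35}{A + A} = \frac{35 + o}{2 A}$)
$- \frac{1900}{F{\left(Y,f{\left(4 \right)} \right)}} - \frac{211}{-494} = - \frac{1900}{\frac{1}{2} \cdot \frac{1}{24} \left(35 + 1\right)} - \frac{211}{-494} = - \frac{1900}{\frac{1}{2} \cdot \frac{1}{24} \cdot 36} - - \frac{211}{494} = - \frac{1900}{\frac{3}{4}} + \frac{211}{494} = \left(-1900\right) \frac{4}{3} + \frac{211}{494} = - \frac{7600}{3} + \frac{211}{494} = - \frac{3753767}{1482}$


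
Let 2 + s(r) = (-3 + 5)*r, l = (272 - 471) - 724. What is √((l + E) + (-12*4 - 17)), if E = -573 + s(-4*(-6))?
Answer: I*√1515 ≈ 38.923*I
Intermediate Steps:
l = -923 (l = -199 - 724 = -923)
s(r) = -2 + 2*r (s(r) = -2 + (-3 + 5)*r = -2 + 2*r)
E = -527 (E = -573 + (-2 + 2*(-4*(-6))) = -573 + (-2 + 2*24) = -573 + (-2 + 48) = -573 + 46 = -527)
√((l + E) + (-12*4 - 17)) = √((-923 - 527) + (-12*4 - 17)) = √(-1450 + (-48 - 17)) = √(-1450 - 65) = √(-1515) = I*√1515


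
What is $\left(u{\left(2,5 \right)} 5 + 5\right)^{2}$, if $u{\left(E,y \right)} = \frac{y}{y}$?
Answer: $100$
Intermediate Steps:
$u{\left(E,y \right)} = 1$
$\left(u{\left(2,5 \right)} 5 + 5\right)^{2} = \left(1 \cdot 5 + 5\right)^{2} = \left(5 + 5\right)^{2} = 10^{2} = 100$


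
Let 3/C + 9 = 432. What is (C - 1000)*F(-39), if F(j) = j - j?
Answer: 0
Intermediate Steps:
C = 1/141 (C = 3/(-9 + 432) = 3/423 = 3*(1/423) = 1/141 ≈ 0.0070922)
F(j) = 0
(C - 1000)*F(-39) = (1/141 - 1000)*0 = -140999/141*0 = 0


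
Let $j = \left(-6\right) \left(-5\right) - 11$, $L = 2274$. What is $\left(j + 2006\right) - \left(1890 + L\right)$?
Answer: $-2139$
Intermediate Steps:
$j = 19$ ($j = 30 - 11 = 19$)
$\left(j + 2006\right) - \left(1890 + L\right) = \left(19 + 2006\right) - 4164 = 2025 - 4164 = -2139$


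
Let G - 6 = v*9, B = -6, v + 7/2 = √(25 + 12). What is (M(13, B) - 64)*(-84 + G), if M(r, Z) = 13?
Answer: 11169/2 - 459*√37 ≈ 2792.5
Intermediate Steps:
v = -7/2 + √37 (v = -7/2 + √(25 + 12) = -7/2 + √37 ≈ 2.5828)
G = -51/2 + 9*√37 (G = 6 + (-7/2 + √37)*9 = 6 + (-63/2 + 9*√37) = -51/2 + 9*√37 ≈ 29.245)
(M(13, B) - 64)*(-84 + G) = (13 - 64)*(-84 + (-51/2 + 9*√37)) = -51*(-219/2 + 9*√37) = 11169/2 - 459*√37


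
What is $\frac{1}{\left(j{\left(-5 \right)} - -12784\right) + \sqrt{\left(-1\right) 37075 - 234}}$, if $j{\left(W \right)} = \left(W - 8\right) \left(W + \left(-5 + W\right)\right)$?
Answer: $\frac{12979}{168491750} - \frac{i \sqrt{37309}}{168491750} \approx 7.7031 \cdot 10^{-5} - 1.1464 \cdot 10^{-6} i$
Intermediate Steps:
$j{\left(W \right)} = \left(-8 + W\right) \left(-5 + 2 W\right)$
$\frac{1}{\left(j{\left(-5 \right)} - -12784\right) + \sqrt{\left(-1\right) 37075 - 234}} = \frac{1}{\left(\left(40 - -105 + 2 \left(-5\right)^{2}\right) - -12784\right) + \sqrt{\left(-1\right) 37075 - 234}} = \frac{1}{\left(\left(40 + 105 + 2 \cdot 25\right) + 12784\right) + \sqrt{-37075 - 234}} = \frac{1}{\left(\left(40 + 105 + 50\right) + 12784\right) + \sqrt{-37309}} = \frac{1}{\left(195 + 12784\right) + i \sqrt{37309}} = \frac{1}{12979 + i \sqrt{37309}}$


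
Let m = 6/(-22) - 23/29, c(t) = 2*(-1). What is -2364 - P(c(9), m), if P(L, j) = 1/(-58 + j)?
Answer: -44542169/18842 ≈ -2364.0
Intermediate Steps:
c(t) = -2
m = -340/319 (m = 6*(-1/22) - 23*1/29 = -3/11 - 23/29 = -340/319 ≈ -1.0658)
-2364 - P(c(9), m) = -2364 - 1/(-58 - 340/319) = -2364 - 1/(-18842/319) = -2364 - 1*(-319/18842) = -2364 + 319/18842 = -44542169/18842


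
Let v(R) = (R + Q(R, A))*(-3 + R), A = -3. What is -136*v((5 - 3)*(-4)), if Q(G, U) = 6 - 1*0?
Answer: -2992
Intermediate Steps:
Q(G, U) = 6 (Q(G, U) = 6 + 0 = 6)
v(R) = (-3 + R)*(6 + R) (v(R) = (R + 6)*(-3 + R) = (6 + R)*(-3 + R) = (-3 + R)*(6 + R))
-136*v((5 - 3)*(-4)) = -136*(-18 + ((5 - 3)*(-4))² + 3*((5 - 3)*(-4))) = -136*(-18 + (2*(-4))² + 3*(2*(-4))) = -136*(-18 + (-8)² + 3*(-8)) = -136*(-18 + 64 - 24) = -136*22 = -2992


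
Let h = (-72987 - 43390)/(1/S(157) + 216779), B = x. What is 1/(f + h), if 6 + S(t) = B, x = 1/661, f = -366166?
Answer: -859528074/314730418179089 ≈ -2.7310e-6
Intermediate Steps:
x = 1/661 ≈ 0.0015129
B = 1/661 ≈ 0.0015129
S(t) = -3965/661 (S(t) = -6 + 1/661 = -3965/661)
h = -461434805/859528074 (h = (-72987 - 43390)/(1/(-3965/661) + 216779) = -116377/(-661/3965 + 216779) = -116377/859528074/3965 = -116377*3965/859528074 = -461434805/859528074 ≈ -0.53685)
1/(f + h) = 1/(-366166 - 461434805/859528074) = 1/(-314730418179089/859528074) = -859528074/314730418179089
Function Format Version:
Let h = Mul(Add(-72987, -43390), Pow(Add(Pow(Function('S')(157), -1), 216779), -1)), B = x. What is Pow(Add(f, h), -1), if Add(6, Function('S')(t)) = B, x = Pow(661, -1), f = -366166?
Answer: Rational(-859528074, 314730418179089) ≈ -2.7310e-6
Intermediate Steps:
x = Rational(1, 661) ≈ 0.0015129
B = Rational(1, 661) ≈ 0.0015129
Function('S')(t) = Rational(-3965, 661) (Function('S')(t) = Add(-6, Rational(1, 661)) = Rational(-3965, 661))
h = Rational(-461434805, 859528074) (h = Mul(Add(-72987, -43390), Pow(Add(Pow(Rational(-3965, 661), -1), 216779), -1)) = Mul(-116377, Pow(Add(Rational(-661, 3965), 216779), -1)) = Mul(-116377, Pow(Rational(859528074, 3965), -1)) = Mul(-116377, Rational(3965, 859528074)) = Rational(-461434805, 859528074) ≈ -0.53685)
Pow(Add(f, h), -1) = Pow(Add(-366166, Rational(-461434805, 859528074)), -1) = Pow(Rational(-314730418179089, 859528074), -1) = Rational(-859528074, 314730418179089)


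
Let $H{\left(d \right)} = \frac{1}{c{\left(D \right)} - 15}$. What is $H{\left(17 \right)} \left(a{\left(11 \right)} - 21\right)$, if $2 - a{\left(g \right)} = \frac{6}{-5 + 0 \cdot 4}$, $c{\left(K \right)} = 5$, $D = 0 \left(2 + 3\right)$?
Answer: $\frac{89}{50} \approx 1.78$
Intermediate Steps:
$D = 0$ ($D = 0 \cdot 5 = 0$)
$a{\left(g \right)} = \frac{16}{5}$ ($a{\left(g \right)} = 2 - \frac{6}{-5 + 0 \cdot 4} = 2 - \frac{6}{-5 + 0} = 2 - \frac{6}{-5} = 2 - 6 \left(- \frac{1}{5}\right) = 2 - - \frac{6}{5} = 2 + \frac{6}{5} = \frac{16}{5}$)
$H{\left(d \right)} = - \frac{1}{10}$ ($H{\left(d \right)} = \frac{1}{5 - 15} = \frac{1}{-10} = - \frac{1}{10}$)
$H{\left(17 \right)} \left(a{\left(11 \right)} - 21\right) = - \frac{\frac{16}{5} - 21}{10} = \left(- \frac{1}{10}\right) \left(- \frac{89}{5}\right) = \frac{89}{50}$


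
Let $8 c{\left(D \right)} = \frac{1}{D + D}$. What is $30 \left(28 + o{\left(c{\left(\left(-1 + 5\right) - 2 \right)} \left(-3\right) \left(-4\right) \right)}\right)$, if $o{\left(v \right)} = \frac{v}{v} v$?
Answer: $\frac{3405}{4} \approx 851.25$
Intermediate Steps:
$c{\left(D \right)} = \frac{1}{16 D}$ ($c{\left(D \right)} = \frac{1}{8 \left(D + D\right)} = \frac{1}{8 \cdot 2 D} = \frac{\frac{1}{2} \frac{1}{D}}{8} = \frac{1}{16 D}$)
$o{\left(v \right)} = v$ ($o{\left(v \right)} = 1 v = v$)
$30 \left(28 + o{\left(c{\left(\left(-1 + 5\right) - 2 \right)} \left(-3\right) \left(-4\right) \right)}\right) = 30 \left(28 + \frac{1}{16 \left(\left(-1 + 5\right) - 2\right)} \left(-3\right) \left(-4\right)\right) = 30 \left(28 + \frac{1}{16 \left(4 - 2\right)} \left(-3\right) \left(-4\right)\right) = 30 \left(28 + \frac{1}{16 \cdot 2} \left(-3\right) \left(-4\right)\right) = 30 \left(28 + \frac{1}{16} \cdot \frac{1}{2} \left(-3\right) \left(-4\right)\right) = 30 \left(28 + \frac{1}{32} \left(-3\right) \left(-4\right)\right) = 30 \left(28 - - \frac{3}{8}\right) = 30 \left(28 + \frac{3}{8}\right) = 30 \cdot \frac{227}{8} = \frac{3405}{4}$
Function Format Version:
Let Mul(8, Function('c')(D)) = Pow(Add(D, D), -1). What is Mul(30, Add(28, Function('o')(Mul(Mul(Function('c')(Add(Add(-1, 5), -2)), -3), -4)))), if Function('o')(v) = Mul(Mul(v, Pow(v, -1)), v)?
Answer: Rational(3405, 4) ≈ 851.25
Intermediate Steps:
Function('c')(D) = Mul(Rational(1, 16), Pow(D, -1)) (Function('c')(D) = Mul(Rational(1, 8), Pow(Add(D, D), -1)) = Mul(Rational(1, 8), Pow(Mul(2, D), -1)) = Mul(Rational(1, 8), Mul(Rational(1, 2), Pow(D, -1))) = Mul(Rational(1, 16), Pow(D, -1)))
Function('o')(v) = v (Function('o')(v) = Mul(1, v) = v)
Mul(30, Add(28, Function('o')(Mul(Mul(Function('c')(Add(Add(-1, 5), -2)), -3), -4)))) = Mul(30, Add(28, Mul(Mul(Mul(Rational(1, 16), Pow(Add(Add(-1, 5), -2), -1)), -3), -4))) = Mul(30, Add(28, Mul(Mul(Mul(Rational(1, 16), Pow(Add(4, -2), -1)), -3), -4))) = Mul(30, Add(28, Mul(Mul(Mul(Rational(1, 16), Pow(2, -1)), -3), -4))) = Mul(30, Add(28, Mul(Mul(Mul(Rational(1, 16), Rational(1, 2)), -3), -4))) = Mul(30, Add(28, Mul(Mul(Rational(1, 32), -3), -4))) = Mul(30, Add(28, Mul(Rational(-3, 32), -4))) = Mul(30, Add(28, Rational(3, 8))) = Mul(30, Rational(227, 8)) = Rational(3405, 4)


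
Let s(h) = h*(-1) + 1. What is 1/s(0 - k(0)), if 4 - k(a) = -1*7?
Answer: 1/12 ≈ 0.083333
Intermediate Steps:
k(a) = 11 (k(a) = 4 - (-1)*7 = 4 - 1*(-7) = 4 + 7 = 11)
s(h) = 1 - h (s(h) = -h + 1 = 1 - h)
1/s(0 - k(0)) = 1/(1 - (0 - 1*11)) = 1/(1 - (0 - 11)) = 1/(1 - 1*(-11)) = 1/(1 + 11) = 1/12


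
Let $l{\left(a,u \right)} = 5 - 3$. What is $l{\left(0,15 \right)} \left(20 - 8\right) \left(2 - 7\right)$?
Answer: $-120$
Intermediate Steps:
$l{\left(a,u \right)} = 2$
$l{\left(0,15 \right)} \left(20 - 8\right) \left(2 - 7\right) = 2 \left(20 - 8\right) \left(2 - 7\right) = 2 \cdot 12 \left(-5\right) = 2 \left(-60\right) = -120$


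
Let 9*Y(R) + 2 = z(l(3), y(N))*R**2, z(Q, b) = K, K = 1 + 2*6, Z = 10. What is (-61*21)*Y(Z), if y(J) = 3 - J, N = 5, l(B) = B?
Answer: -554246/3 ≈ -1.8475e+5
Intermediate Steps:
K = 13 (K = 1 + 12 = 13)
z(Q, b) = 13
Y(R) = -2/9 + 13*R**2/9 (Y(R) = -2/9 + (13*R**2)/9 = -2/9 + 13*R**2/9)
(-61*21)*Y(Z) = (-61*21)*(-2/9 + (13/9)*10**2) = -1281*(-2/9 + (13/9)*100) = -1281*(-2/9 + 1300/9) = -1281*1298/9 = -554246/3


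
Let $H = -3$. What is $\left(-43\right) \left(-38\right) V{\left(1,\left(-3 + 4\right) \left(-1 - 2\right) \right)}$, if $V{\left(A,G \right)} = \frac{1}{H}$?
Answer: $- \frac{1634}{3} \approx -544.67$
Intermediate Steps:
$V{\left(A,G \right)} = - \frac{1}{3}$ ($V{\left(A,G \right)} = \frac{1}{-3} = - \frac{1}{3}$)
$\left(-43\right) \left(-38\right) V{\left(1,\left(-3 + 4\right) \left(-1 - 2\right) \right)} = \left(-43\right) \left(-38\right) \left(- \frac{1}{3}\right) = 1634 \left(- \frac{1}{3}\right) = - \frac{1634}{3}$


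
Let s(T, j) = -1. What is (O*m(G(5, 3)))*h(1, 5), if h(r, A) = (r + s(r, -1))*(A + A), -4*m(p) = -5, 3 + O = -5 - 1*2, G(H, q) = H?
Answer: 0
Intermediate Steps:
O = -10 (O = -3 + (-5 - 1*2) = -3 + (-5 - 2) = -3 - 7 = -10)
m(p) = 5/4 (m(p) = -1/4*(-5) = 5/4)
h(r, A) = 2*A*(-1 + r) (h(r, A) = (r - 1)*(A + A) = (-1 + r)*(2*A) = 2*A*(-1 + r))
(O*m(G(5, 3)))*h(1, 5) = (-10*5/4)*(2*5*(-1 + 1)) = -25*5*0 = -25/2*0 = 0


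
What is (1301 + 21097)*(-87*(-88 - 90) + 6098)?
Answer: 483438432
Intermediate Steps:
(1301 + 21097)*(-87*(-88 - 90) + 6098) = 22398*(-87*(-178) + 6098) = 22398*(15486 + 6098) = 22398*21584 = 483438432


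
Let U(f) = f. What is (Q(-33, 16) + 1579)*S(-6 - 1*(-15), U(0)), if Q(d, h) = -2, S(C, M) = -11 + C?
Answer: -3154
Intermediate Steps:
(Q(-33, 16) + 1579)*S(-6 - 1*(-15), U(0)) = (-2 + 1579)*(-11 + (-6 - 1*(-15))) = 1577*(-11 + (-6 + 15)) = 1577*(-11 + 9) = 1577*(-2) = -3154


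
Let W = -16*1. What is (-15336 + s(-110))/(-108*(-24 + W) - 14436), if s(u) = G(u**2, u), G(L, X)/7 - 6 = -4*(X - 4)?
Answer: 2017/1686 ≈ 1.1963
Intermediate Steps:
W = -16
G(L, X) = 154 - 28*X (G(L, X) = 42 + 7*(-4*(X - 4)) = 42 + 7*(-4*(-4 + X)) = 42 + 7*(16 - 4*X) = 42 + (112 - 28*X) = 154 - 28*X)
s(u) = 154 - 28*u
(-15336 + s(-110))/(-108*(-24 + W) - 14436) = (-15336 + (154 - 28*(-110)))/(-108*(-24 - 16) - 14436) = (-15336 + (154 + 3080))/(-108*(-40) - 14436) = (-15336 + 3234)/(4320 - 14436) = -12102/(-10116) = -12102*(-1/10116) = 2017/1686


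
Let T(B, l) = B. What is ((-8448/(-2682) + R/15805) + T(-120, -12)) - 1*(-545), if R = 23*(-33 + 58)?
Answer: 605013068/1412967 ≈ 428.19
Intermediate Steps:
R = 575 (R = 23*25 = 575)
((-8448/(-2682) + R/15805) + T(-120, -12)) - 1*(-545) = ((-8448/(-2682) + 575/15805) - 120) - 1*(-545) = ((-8448*(-1/2682) + 575*(1/15805)) - 120) + 545 = ((1408/447 + 115/3161) - 120) + 545 = (4502093/1412967 - 120) + 545 = -165053947/1412967 + 545 = 605013068/1412967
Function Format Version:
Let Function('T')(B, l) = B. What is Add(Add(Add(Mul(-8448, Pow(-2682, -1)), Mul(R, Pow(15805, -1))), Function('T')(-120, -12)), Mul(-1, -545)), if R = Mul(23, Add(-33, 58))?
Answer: Rational(605013068, 1412967) ≈ 428.19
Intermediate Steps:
R = 575 (R = Mul(23, 25) = 575)
Add(Add(Add(Mul(-8448, Pow(-2682, -1)), Mul(R, Pow(15805, -1))), Function('T')(-120, -12)), Mul(-1, -545)) = Add(Add(Add(Mul(-8448, Pow(-2682, -1)), Mul(575, Pow(15805, -1))), -120), Mul(-1, -545)) = Add(Add(Add(Mul(-8448, Rational(-1, 2682)), Mul(575, Rational(1, 15805))), -120), 545) = Add(Add(Add(Rational(1408, 447), Rational(115, 3161)), -120), 545) = Add(Add(Rational(4502093, 1412967), -120), 545) = Add(Rational(-165053947, 1412967), 545) = Rational(605013068, 1412967)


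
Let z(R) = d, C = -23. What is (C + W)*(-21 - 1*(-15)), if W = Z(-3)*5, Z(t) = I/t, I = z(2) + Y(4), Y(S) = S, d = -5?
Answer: 128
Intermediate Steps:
z(R) = -5
I = -1 (I = -5 + 4 = -1)
Z(t) = -1/t
W = 5/3 (W = -1/(-3)*5 = -1*(-1/3)*5 = (1/3)*5 = 5/3 ≈ 1.6667)
(C + W)*(-21 - 1*(-15)) = (-23 + 5/3)*(-21 - 1*(-15)) = -64*(-21 + 15)/3 = -64/3*(-6) = 128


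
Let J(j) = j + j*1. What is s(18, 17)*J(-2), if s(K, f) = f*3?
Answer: -204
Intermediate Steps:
s(K, f) = 3*f
J(j) = 2*j (J(j) = j + j = 2*j)
s(18, 17)*J(-2) = (3*17)*(2*(-2)) = 51*(-4) = -204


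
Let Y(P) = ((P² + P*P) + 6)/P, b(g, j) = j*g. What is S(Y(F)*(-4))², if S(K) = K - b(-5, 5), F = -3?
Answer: 3249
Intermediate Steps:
b(g, j) = g*j
Y(P) = (6 + 2*P²)/P (Y(P) = ((P² + P²) + 6)/P = (2*P² + 6)/P = (6 + 2*P²)/P)
S(K) = 25 + K (S(K) = K - (-5)*5 = K - 1*(-25) = K + 25 = 25 + K)
S(Y(F)*(-4))² = (25 + (2*(-3) + 6/(-3))*(-4))² = (25 + (-6 + 6*(-⅓))*(-4))² = (25 + (-6 - 2)*(-4))² = (25 - 8*(-4))² = (25 + 32)² = 57² = 3249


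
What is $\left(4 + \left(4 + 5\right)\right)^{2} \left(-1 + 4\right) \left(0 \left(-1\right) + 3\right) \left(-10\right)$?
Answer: $-15210$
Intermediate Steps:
$\left(4 + \left(4 + 5\right)\right)^{2} \left(-1 + 4\right) \left(0 \left(-1\right) + 3\right) \left(-10\right) = \left(4 + 9\right)^{2} \cdot 3 \left(0 + 3\right) \left(-10\right) = 13^{2} \cdot 3 \cdot 3 \left(-10\right) = 169 \cdot 9 \left(-10\right) = 1521 \left(-10\right) = -15210$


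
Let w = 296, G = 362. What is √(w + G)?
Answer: √658 ≈ 25.652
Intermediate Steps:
√(w + G) = √(296 + 362) = √658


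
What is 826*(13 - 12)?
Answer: 826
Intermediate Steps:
826*(13 - 12) = 826*1 = 826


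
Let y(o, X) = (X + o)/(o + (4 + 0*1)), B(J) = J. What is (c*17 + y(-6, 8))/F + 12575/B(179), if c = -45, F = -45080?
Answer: 283509057/4034660 ≈ 70.268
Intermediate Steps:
y(o, X) = (X + o)/(4 + o) (y(o, X) = (X + o)/(o + (4 + 0)) = (X + o)/(o + 4) = (X + o)/(4 + o))
(c*17 + y(-6, 8))/F + 12575/B(179) = (-45*17 + (8 - 6)/(4 - 6))/(-45080) + 12575/179 = (-765 + 2/(-2))*(-1/45080) + 12575*(1/179) = (-765 - ½*2)*(-1/45080) + 12575/179 = (-765 - 1)*(-1/45080) + 12575/179 = -766*(-1/45080) + 12575/179 = 383/22540 + 12575/179 = 283509057/4034660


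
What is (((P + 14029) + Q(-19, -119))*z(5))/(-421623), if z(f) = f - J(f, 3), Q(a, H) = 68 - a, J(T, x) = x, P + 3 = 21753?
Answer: -908/5337 ≈ -0.17013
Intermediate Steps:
P = 21750 (P = -3 + 21753 = 21750)
z(f) = -3 + f (z(f) = f - 1*3 = f - 3 = -3 + f)
(((P + 14029) + Q(-19, -119))*z(5))/(-421623) = (((21750 + 14029) + (68 - 1*(-19)))*(-3 + 5))/(-421623) = ((35779 + (68 + 19))*2)*(-1/421623) = ((35779 + 87)*2)*(-1/421623) = (35866*2)*(-1/421623) = 71732*(-1/421623) = -908/5337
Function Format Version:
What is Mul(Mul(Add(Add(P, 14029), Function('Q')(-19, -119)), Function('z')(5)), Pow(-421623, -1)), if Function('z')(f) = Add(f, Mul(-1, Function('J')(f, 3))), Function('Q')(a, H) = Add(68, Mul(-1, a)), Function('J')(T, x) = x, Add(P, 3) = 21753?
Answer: Rational(-908, 5337) ≈ -0.17013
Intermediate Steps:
P = 21750 (P = Add(-3, 21753) = 21750)
Function('z')(f) = Add(-3, f) (Function('z')(f) = Add(f, Mul(-1, 3)) = Add(f, -3) = Add(-3, f))
Mul(Mul(Add(Add(P, 14029), Function('Q')(-19, -119)), Function('z')(5)), Pow(-421623, -1)) = Mul(Mul(Add(Add(21750, 14029), Add(68, Mul(-1, -19))), Add(-3, 5)), Pow(-421623, -1)) = Mul(Mul(Add(35779, Add(68, 19)), 2), Rational(-1, 421623)) = Mul(Mul(Add(35779, 87), 2), Rational(-1, 421623)) = Mul(Mul(35866, 2), Rational(-1, 421623)) = Mul(71732, Rational(-1, 421623)) = Rational(-908, 5337)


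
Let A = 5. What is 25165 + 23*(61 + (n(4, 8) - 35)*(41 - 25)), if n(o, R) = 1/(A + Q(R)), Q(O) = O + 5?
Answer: 123376/9 ≈ 13708.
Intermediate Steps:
Q(O) = 5 + O
n(o, R) = 1/(10 + R) (n(o, R) = 1/(5 + (5 + R)) = 1/(10 + R))
25165 + 23*(61 + (n(4, 8) - 35)*(41 - 25)) = 25165 + 23*(61 + (1/(10 + 8) - 35)*(41 - 25)) = 25165 + 23*(61 + (1/18 - 35)*16) = 25165 + 23*(61 - 629/18*16) = 25165 + 23*(61 - 5032/9) = 25165 + 23*(-4483/9) = 25165 - 103109/9 = 123376/9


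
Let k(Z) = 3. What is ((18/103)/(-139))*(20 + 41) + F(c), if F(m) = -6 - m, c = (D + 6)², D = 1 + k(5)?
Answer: -1518700/14317 ≈ -106.08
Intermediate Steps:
D = 4 (D = 1 + 3 = 4)
c = 100 (c = (4 + 6)² = 10² = 100)
((18/103)/(-139))*(20 + 41) + F(c) = ((18/103)/(-139))*(20 + 41) + (-6 - 1*100) = ((18*(1/103))*(-1/139))*61 + (-6 - 100) = ((18/103)*(-1/139))*61 - 106 = -18/14317*61 - 106 = -1098/14317 - 106 = -1518700/14317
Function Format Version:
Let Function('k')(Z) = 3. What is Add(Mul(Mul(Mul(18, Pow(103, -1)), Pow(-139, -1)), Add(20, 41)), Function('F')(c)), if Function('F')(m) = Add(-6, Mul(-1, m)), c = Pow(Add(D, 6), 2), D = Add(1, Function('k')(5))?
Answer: Rational(-1518700, 14317) ≈ -106.08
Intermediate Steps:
D = 4 (D = Add(1, 3) = 4)
c = 100 (c = Pow(Add(4, 6), 2) = Pow(10, 2) = 100)
Add(Mul(Mul(Mul(18, Pow(103, -1)), Pow(-139, -1)), Add(20, 41)), Function('F')(c)) = Add(Mul(Mul(Mul(18, Pow(103, -1)), Pow(-139, -1)), Add(20, 41)), Add(-6, Mul(-1, 100))) = Add(Mul(Mul(Mul(18, Rational(1, 103)), Rational(-1, 139)), 61), Add(-6, -100)) = Add(Mul(Mul(Rational(18, 103), Rational(-1, 139)), 61), -106) = Add(Mul(Rational(-18, 14317), 61), -106) = Add(Rational(-1098, 14317), -106) = Rational(-1518700, 14317)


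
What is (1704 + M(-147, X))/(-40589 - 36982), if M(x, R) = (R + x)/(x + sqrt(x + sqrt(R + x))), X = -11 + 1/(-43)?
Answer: (-23481/169 + 568*sqrt(-271803 + 129*I*sqrt(32465))/25857)/(6321 - sqrt(129)*sqrt(-2107 + I*sqrt(32465))) ≈ -0.021981 - 1.1443e-6*I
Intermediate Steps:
X = -474/43 (X = -11 - 1/43 = -474/43 ≈ -11.023)
M(x, R) = (R + x)/(x + sqrt(x + sqrt(R + x)))
(1704 + M(-147, X))/(-40589 - 36982) = (1704 + (-474/43 - 147)/(-147 + sqrt(-147 + sqrt(-474/43 - 147))))/(-40589 - 36982) = (1704 - 6795/43/(-147 + sqrt(-147 + sqrt(-6795/43))))/(-77571) = (1704 - 6795/43/(-147 + sqrt(-147 + 3*I*sqrt(32465)/43)))*(-1/77571) = (1704 - 6795/(43*(-147 + sqrt(-147 + 3*I*sqrt(32465)/43))))*(-1/77571) = -568/25857 + 755/(370617*(-147 + sqrt(-147 + 3*I*sqrt(32465)/43)))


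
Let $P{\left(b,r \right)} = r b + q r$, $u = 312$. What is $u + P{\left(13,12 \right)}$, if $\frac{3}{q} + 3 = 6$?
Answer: $480$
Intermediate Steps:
$q = 1$ ($q = \frac{3}{-3 + 6} = \frac{3}{3} = 3 \cdot \frac{1}{3} = 1$)
$P{\left(b,r \right)} = r + b r$ ($P{\left(b,r \right)} = r b + 1 r = b r + r = r + b r$)
$u + P{\left(13,12 \right)} = 312 + 12 \left(1 + 13\right) = 312 + 12 \cdot 14 = 312 + 168 = 480$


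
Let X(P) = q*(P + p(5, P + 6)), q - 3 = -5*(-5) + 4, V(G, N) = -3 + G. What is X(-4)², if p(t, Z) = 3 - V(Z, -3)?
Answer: 0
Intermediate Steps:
p(t, Z) = 6 - Z (p(t, Z) = 3 - (-3 + Z) = 3 + (3 - Z) = 6 - Z)
q = 32 (q = 3 + (-5*(-5) + 4) = 3 + (25 + 4) = 3 + 29 = 32)
X(P) = 0 (X(P) = 32*(P + (6 - (P + 6))) = 32*(P + (6 - (6 + P))) = 32*(P + (6 + (-6 - P))) = 32*(P - P) = 32*0 = 0)
X(-4)² = 0² = 0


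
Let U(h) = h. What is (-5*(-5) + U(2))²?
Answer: 729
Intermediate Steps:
(-5*(-5) + U(2))² = (-5*(-5) + 2)² = (25 + 2)² = 27² = 729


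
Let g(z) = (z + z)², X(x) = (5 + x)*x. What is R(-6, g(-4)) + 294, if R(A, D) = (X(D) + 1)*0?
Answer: 294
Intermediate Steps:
X(x) = x*(5 + x)
g(z) = 4*z² (g(z) = (2*z)² = 4*z²)
R(A, D) = 0 (R(A, D) = (D*(5 + D) + 1)*0 = (1 + D*(5 + D))*0 = 0)
R(-6, g(-4)) + 294 = 0 + 294 = 294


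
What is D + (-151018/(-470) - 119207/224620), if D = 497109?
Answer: 477403261077/959740 ≈ 4.9743e+5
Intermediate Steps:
D + (-151018/(-470) - 119207/224620) = 497109 + (-151018/(-470) - 119207/224620) = 497109 + (-151018*(-1/470) - 119207*1/224620) = 497109 + (75509/235 - 10837/20420) = 497109 + 307869417/959740 = 477403261077/959740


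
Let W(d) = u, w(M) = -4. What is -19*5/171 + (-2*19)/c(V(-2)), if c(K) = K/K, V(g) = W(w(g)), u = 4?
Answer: -347/9 ≈ -38.556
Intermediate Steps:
W(d) = 4
V(g) = 4
c(K) = 1
-19*5/171 + (-2*19)/c(V(-2)) = -19*5/171 - 2*19/1 = -95*1/171 - 38*1 = -5/9 - 38 = -347/9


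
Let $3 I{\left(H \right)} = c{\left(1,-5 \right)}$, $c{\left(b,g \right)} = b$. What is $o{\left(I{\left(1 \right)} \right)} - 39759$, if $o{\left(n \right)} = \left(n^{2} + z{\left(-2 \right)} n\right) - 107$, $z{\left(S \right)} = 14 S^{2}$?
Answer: $- \frac{358625}{9} \approx -39847.0$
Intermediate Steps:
$I{\left(H \right)} = \frac{1}{3}$ ($I{\left(H \right)} = \frac{1}{3} \cdot 1 = \frac{1}{3}$)
$o{\left(n \right)} = -107 + n^{2} + 56 n$ ($o{\left(n \right)} = \left(n^{2} + 14 \left(-2\right)^{2} n\right) - 107 = \left(n^{2} + 14 \cdot 4 n\right) - 107 = \left(n^{2} + 56 n\right) - 107 = -107 + n^{2} + 56 n$)
$o{\left(I{\left(1 \right)} \right)} - 39759 = \left(-107 + \left(\frac{1}{3}\right)^{2} + 56 \cdot \frac{1}{3}\right) - 39759 = \left(-107 + \frac{1}{9} + \frac{56}{3}\right) - 39759 = - \frac{794}{9} - 39759 = - \frac{358625}{9}$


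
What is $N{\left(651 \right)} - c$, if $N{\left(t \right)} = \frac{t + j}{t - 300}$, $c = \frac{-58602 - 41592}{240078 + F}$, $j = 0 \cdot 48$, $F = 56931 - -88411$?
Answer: $\frac{47679419}{22547070} \approx 2.1147$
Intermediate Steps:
$F = 145342$ ($F = 56931 + 88411 = 145342$)
$j = 0$
$c = - \frac{50097}{192710}$ ($c = \frac{-58602 - 41592}{240078 + 145342} = - \frac{100194}{385420} = \left(-100194\right) \frac{1}{385420} = - \frac{50097}{192710} \approx -0.25996$)
$N{\left(t \right)} = \frac{t}{-300 + t}$ ($N{\left(t \right)} = \frac{t + 0}{t - 300} = \frac{t}{-300 + t}$)
$N{\left(651 \right)} - c = \frac{651}{-300 + 651} - - \frac{50097}{192710} = \frac{651}{351} + \frac{50097}{192710} = 651 \cdot \frac{1}{351} + \frac{50097}{192710} = \frac{217}{117} + \frac{50097}{192710} = \frac{47679419}{22547070}$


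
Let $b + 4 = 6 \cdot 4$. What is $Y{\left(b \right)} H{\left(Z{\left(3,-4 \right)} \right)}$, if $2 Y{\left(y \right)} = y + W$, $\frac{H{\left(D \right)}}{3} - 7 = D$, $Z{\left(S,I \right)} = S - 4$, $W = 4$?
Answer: $216$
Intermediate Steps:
$Z{\left(S,I \right)} = -4 + S$
$H{\left(D \right)} = 21 + 3 D$
$b = 20$ ($b = -4 + 6 \cdot 4 = -4 + 24 = 20$)
$Y{\left(y \right)} = 2 + \frac{y}{2}$ ($Y{\left(y \right)} = \frac{y + 4}{2} = \frac{4 + y}{2} = 2 + \frac{y}{2}$)
$Y{\left(b \right)} H{\left(Z{\left(3,-4 \right)} \right)} = \left(2 + \frac{1}{2} \cdot 20\right) \left(21 + 3 \left(-4 + 3\right)\right) = \left(2 + 10\right) \left(21 + 3 \left(-1\right)\right) = 12 \left(21 - 3\right) = 12 \cdot 18 = 216$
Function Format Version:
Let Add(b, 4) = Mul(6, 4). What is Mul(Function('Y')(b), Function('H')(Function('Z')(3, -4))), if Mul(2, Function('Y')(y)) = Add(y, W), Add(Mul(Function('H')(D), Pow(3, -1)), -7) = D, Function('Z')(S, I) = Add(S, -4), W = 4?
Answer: 216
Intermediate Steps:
Function('Z')(S, I) = Add(-4, S)
Function('H')(D) = Add(21, Mul(3, D))
b = 20 (b = Add(-4, Mul(6, 4)) = Add(-4, 24) = 20)
Function('Y')(y) = Add(2, Mul(Rational(1, 2), y)) (Function('Y')(y) = Mul(Rational(1, 2), Add(y, 4)) = Mul(Rational(1, 2), Add(4, y)) = Add(2, Mul(Rational(1, 2), y)))
Mul(Function('Y')(b), Function('H')(Function('Z')(3, -4))) = Mul(Add(2, Mul(Rational(1, 2), 20)), Add(21, Mul(3, Add(-4, 3)))) = Mul(Add(2, 10), Add(21, Mul(3, -1))) = Mul(12, Add(21, -3)) = Mul(12, 18) = 216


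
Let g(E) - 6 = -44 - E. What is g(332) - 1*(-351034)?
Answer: 350664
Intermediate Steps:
g(E) = -38 - E (g(E) = 6 + (-44 - E) = -38 - E)
g(332) - 1*(-351034) = (-38 - 1*332) - 1*(-351034) = (-38 - 332) + 351034 = -370 + 351034 = 350664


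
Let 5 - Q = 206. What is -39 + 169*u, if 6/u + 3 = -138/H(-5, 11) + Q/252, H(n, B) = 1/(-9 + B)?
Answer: -1001793/23503 ≈ -42.624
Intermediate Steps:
Q = -201 (Q = 5 - 1*206 = 5 - 206 = -201)
u = -504/23503 (u = 6/(-3 + (-138/(1/(-9 + 11)) - 201/252)) = 6/(-3 + (-138/(1/2) - 201*1/252)) = 6/(-3 + (-138/½ - 67/84)) = 6/(-3 + (-138*2 - 67/84)) = 6/(-3 + (-276 - 67/84)) = 6/(-3 - 23251/84) = 6/(-23503/84) = 6*(-84/23503) = -504/23503 ≈ -0.021444)
-39 + 169*u = -39 + 169*(-504/23503) = -39 - 85176/23503 = -1001793/23503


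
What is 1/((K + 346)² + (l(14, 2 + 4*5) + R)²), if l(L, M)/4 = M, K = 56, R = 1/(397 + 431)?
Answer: 685584/116102424961 ≈ 5.9050e-6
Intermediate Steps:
R = 1/828 ≈ 0.0012077
l(L, M) = 4*M
1/((K + 346)² + (l(14, 2 + 4*5) + R)²) = 1/((56 + 346)² + (4*(2 + 4*5) + 1/828)²) = 1/(402² + (4*(2 + 20) + 1/828)²) = 1/(161604 + (4*22 + 1/828)²) = 1/(161604 + (88 + 1/828)²) = 1/(161604 + (72865/828)²) = 1/(161604 + 5309308225/685584) = 1/(116102424961/685584) = 685584/116102424961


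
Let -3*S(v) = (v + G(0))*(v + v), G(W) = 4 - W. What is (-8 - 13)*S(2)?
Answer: 168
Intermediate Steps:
S(v) = -2*v*(4 + v)/3 (S(v) = -(v + (4 - 1*0))*(v + v)/3 = -(v + (4 + 0))*2*v/3 = -(v + 4)*2*v/3 = -(4 + v)*2*v/3 = -2*v*(4 + v)/3)
(-8 - 13)*S(2) = (-8 - 13)*(-⅔*2*(4 + 2)) = -(-14)*2*6 = -21*(-8) = 168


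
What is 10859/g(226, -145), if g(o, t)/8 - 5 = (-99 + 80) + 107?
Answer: 10859/744 ≈ 14.595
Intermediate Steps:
g(o, t) = 744 (g(o, t) = 40 + 8*((-99 + 80) + 107) = 40 + 8*(-19 + 107) = 40 + 8*88 = 40 + 704 = 744)
10859/g(226, -145) = 10859/744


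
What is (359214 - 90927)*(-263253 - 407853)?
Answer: -180049015422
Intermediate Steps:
(359214 - 90927)*(-263253 - 407853) = 268287*(-671106) = -180049015422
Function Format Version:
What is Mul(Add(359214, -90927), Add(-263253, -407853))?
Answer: -180049015422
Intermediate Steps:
Mul(Add(359214, -90927), Add(-263253, -407853)) = Mul(268287, -671106) = -180049015422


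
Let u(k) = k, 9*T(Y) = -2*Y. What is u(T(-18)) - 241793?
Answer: -241789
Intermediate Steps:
T(Y) = -2*Y/9 (T(Y) = (-2*Y)/9 = -2*Y/9)
u(T(-18)) - 241793 = -2/9*(-18) - 241793 = 4 - 241793 = -241789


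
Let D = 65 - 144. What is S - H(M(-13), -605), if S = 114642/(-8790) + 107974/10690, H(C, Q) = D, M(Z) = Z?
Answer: 119113523/1566085 ≈ 76.058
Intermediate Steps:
D = -79
H(C, Q) = -79
S = -4607192/1566085 (S = 114642*(-1/8790) + 107974*(1/10690) = -19107/1465 + 53987/5345 = -4607192/1566085 ≈ -2.9419)
S - H(M(-13), -605) = -4607192/1566085 - 1*(-79) = -4607192/1566085 + 79 = 119113523/1566085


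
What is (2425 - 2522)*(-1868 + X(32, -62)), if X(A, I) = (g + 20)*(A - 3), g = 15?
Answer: 82741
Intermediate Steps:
X(A, I) = -105 + 35*A (X(A, I) = (15 + 20)*(A - 3) = 35*(-3 + A) = -105 + 35*A)
(2425 - 2522)*(-1868 + X(32, -62)) = (2425 - 2522)*(-1868 + (-105 + 35*32)) = -97*(-1868 + (-105 + 1120)) = -97*(-1868 + 1015) = -97*(-853) = 82741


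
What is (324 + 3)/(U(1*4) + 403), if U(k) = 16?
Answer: 327/419 ≈ 0.78043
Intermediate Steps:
(324 + 3)/(U(1*4) + 403) = (324 + 3)/(16 + 403) = 327/419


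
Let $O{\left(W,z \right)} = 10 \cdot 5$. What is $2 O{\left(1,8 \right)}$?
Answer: $100$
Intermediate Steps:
$O{\left(W,z \right)} = 50$
$2 O{\left(1,8 \right)} = 2 \cdot 50 = 100$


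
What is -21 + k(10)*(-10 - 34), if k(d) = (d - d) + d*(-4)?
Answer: 1739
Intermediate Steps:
k(d) = -4*d (k(d) = 0 - 4*d = -4*d)
-21 + k(10)*(-10 - 34) = -21 + (-4*10)*(-10 - 34) = -21 - 40*(-44) = -21 + 1760 = 1739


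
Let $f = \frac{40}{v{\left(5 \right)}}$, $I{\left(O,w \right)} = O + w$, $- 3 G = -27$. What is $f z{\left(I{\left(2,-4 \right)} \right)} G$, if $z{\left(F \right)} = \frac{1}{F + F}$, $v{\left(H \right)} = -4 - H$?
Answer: $10$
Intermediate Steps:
$G = 9$ ($G = \left(- \frac{1}{3}\right) \left(-27\right) = 9$)
$f = - \frac{40}{9}$ ($f = \frac{40}{-4 - 5} = \frac{40}{-9} = 40 \left(- \frac{1}{9}\right) = - \frac{40}{9} \approx -4.4444$)
$z{\left(F \right)} = \frac{1}{2 F}$
$f z{\left(I{\left(2,-4 \right)} \right)} G = - \frac{40 \frac{1}{2 \left(2 - 4\right)}}{9} \cdot 9 = - \frac{40 \frac{1}{2 \left(-2\right)}}{9} \cdot 9 = - \frac{40 \cdot \frac{1}{2} \left(- \frac{1}{2}\right)}{9} \cdot 9 = \left(- \frac{40}{9}\right) \left(- \frac{1}{4}\right) 9 = \frac{10}{9} \cdot 9 = 10$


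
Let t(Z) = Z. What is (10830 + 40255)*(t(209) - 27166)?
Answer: -1377098345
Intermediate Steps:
(10830 + 40255)*(t(209) - 27166) = (10830 + 40255)*(209 - 27166) = 51085*(-26957) = -1377098345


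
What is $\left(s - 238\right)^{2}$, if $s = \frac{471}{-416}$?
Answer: $\frac{9896071441}{173056} \approx 57184.0$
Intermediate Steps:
$s = - \frac{471}{416}$ ($s = 471 \left(- \frac{1}{416}\right) = - \frac{471}{416} \approx -1.1322$)
$\left(s - 238\right)^{2} = \left(- \frac{471}{416} - 238\right)^{2} = \left(- \frac{99479}{416}\right)^{2} = \frac{9896071441}{173056}$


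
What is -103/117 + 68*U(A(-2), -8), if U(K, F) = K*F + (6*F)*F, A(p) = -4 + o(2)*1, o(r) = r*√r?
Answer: 3309593/117 - 1088*√2 ≈ 26748.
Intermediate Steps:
o(r) = r^(3/2)
A(p) = -4 + 2*√2 (A(p) = -4 + 2^(3/2)*1 = -4 + (2*√2)*1 = -4 + 2*√2)
U(K, F) = 6*F² + F*K (U(K, F) = F*K + 6*F² = 6*F² + F*K)
-103/117 + 68*U(A(-2), -8) = -103/117 + 68*(-8*((-4 + 2*√2) + 6*(-8))) = -103*1/117 + 68*(-8*((-4 + 2*√2) - 48)) = -103/117 + 68*(-8*(-52 + 2*√2)) = -103/117 + 68*(416 - 16*√2) = -103/117 + (28288 - 1088*√2) = 3309593/117 - 1088*√2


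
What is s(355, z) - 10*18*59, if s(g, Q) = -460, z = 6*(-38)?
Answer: -11080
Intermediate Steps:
z = -228
s(355, z) - 10*18*59 = -460 - 10*18*59 = -460 - 180*59 = -460 - 10620 = -11080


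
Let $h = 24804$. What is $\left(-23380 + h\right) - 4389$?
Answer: $-2965$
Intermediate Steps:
$\left(-23380 + h\right) - 4389 = \left(-23380 + 24804\right) - 4389 = 1424 - 4389 = -2965$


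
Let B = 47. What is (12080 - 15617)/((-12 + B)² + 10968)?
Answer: -3537/12193 ≈ -0.29008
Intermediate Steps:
(12080 - 15617)/((-12 + B)² + 10968) = (12080 - 15617)/((-12 + 47)² + 10968) = -3537/(35² + 10968) = -3537/(1225 + 10968) = -3537/12193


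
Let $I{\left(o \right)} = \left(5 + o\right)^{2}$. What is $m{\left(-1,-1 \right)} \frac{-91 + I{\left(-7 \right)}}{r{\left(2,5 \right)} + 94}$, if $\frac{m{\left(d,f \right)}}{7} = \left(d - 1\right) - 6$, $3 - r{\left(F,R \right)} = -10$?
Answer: $\frac{4872}{107} \approx 45.533$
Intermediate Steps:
$r{\left(F,R \right)} = 13$ ($r{\left(F,R \right)} = 3 - -10 = 3 + 10 = 13$)
$m{\left(d,f \right)} = -49 + 7 d$ ($m{\left(d,f \right)} = 7 \left(\left(d - 1\right) - 6\right) = 7 \left(\left(-1 + d\right) - 6\right) = 7 \left(-7 + d\right) = -49 + 7 d$)
$m{\left(-1,-1 \right)} \frac{-91 + I{\left(-7 \right)}}{r{\left(2,5 \right)} + 94} = \left(-49 + 7 \left(-1\right)\right) \frac{-91 + \left(5 - 7\right)^{2}}{13 + 94} = \left(-49 - 7\right) \frac{-91 + \left(-2\right)^{2}}{107} = - 56 \left(-91 + 4\right) \frac{1}{107} = - 56 \left(\left(-87\right) \frac{1}{107}\right) = \left(-56\right) \left(- \frac{87}{107}\right) = \frac{4872}{107}$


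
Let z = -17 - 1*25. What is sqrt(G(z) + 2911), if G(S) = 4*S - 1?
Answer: sqrt(2742) ≈ 52.364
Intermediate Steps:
z = -42 (z = -17 - 25 = -42)
G(S) = -1 + 4*S
sqrt(G(z) + 2911) = sqrt((-1 + 4*(-42)) + 2911) = sqrt((-1 - 168) + 2911) = sqrt(-169 + 2911) = sqrt(2742)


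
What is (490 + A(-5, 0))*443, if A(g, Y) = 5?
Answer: 219285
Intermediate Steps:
(490 + A(-5, 0))*443 = (490 + 5)*443 = 495*443 = 219285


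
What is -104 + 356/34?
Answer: -1590/17 ≈ -93.529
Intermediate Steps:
-104 + 356/34 = -104 + 356*(1/34) = -104 + 178/17 = -1590/17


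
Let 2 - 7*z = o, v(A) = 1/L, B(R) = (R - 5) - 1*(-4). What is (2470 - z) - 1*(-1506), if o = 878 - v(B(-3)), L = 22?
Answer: 90225/22 ≈ 4101.1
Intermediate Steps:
B(R) = -1 + R (B(R) = (-5 + R) + 4 = -1 + R)
v(A) = 1/22
o = 19315/22 (o = 878 - 1*1/22 = 878 - 1/22 = 19315/22 ≈ 877.95)
z = -2753/22 (z = 2/7 - 1/7*19315/22 = 2/7 - 19315/154 = -2753/22 ≈ -125.14)
(2470 - z) - 1*(-1506) = (2470 - 1*(-2753/22)) - 1*(-1506) = (2470 + 2753/22) + 1506 = 57093/22 + 1506 = 90225/22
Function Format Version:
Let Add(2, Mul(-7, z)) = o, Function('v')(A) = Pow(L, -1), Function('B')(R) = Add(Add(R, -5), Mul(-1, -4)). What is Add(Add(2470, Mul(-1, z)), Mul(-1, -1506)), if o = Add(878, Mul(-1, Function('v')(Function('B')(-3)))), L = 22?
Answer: Rational(90225, 22) ≈ 4101.1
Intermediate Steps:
Function('B')(R) = Add(-1, R) (Function('B')(R) = Add(Add(-5, R), 4) = Add(-1, R))
Function('v')(A) = Rational(1, 22) (Function('v')(A) = Pow(22, -1) = Rational(1, 22))
o = Rational(19315, 22) (o = Add(878, Mul(-1, Rational(1, 22))) = Add(878, Rational(-1, 22)) = Rational(19315, 22) ≈ 877.95)
z = Rational(-2753, 22) (z = Add(Rational(2, 7), Mul(Rational(-1, 7), Rational(19315, 22))) = Add(Rational(2, 7), Rational(-19315, 154)) = Rational(-2753, 22) ≈ -125.14)
Add(Add(2470, Mul(-1, z)), Mul(-1, -1506)) = Add(Add(2470, Mul(-1, Rational(-2753, 22))), Mul(-1, -1506)) = Add(Add(2470, Rational(2753, 22)), 1506) = Add(Rational(57093, 22), 1506) = Rational(90225, 22)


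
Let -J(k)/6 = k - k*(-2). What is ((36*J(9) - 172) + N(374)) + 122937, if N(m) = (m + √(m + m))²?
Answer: 257557 + 1496*√187 ≈ 2.7801e+5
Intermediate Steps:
J(k) = -18*k (J(k) = -6*(k - k*(-2)) = -6*(k - (-2)*k) = -6*(k + 2*k) = -18*k)
N(m) = (m + √2*√m)² (N(m) = (m + √(2*m))² = (m + √2*√m)²)
((36*J(9) - 172) + N(374)) + 122937 = ((36*(-18*9) - 172) + (374 + √2*√374)²) + 122937 = ((36*(-162) - 172) + (374 + 2*√187)²) + 122937 = ((-5832 - 172) + (374 + 2*√187)²) + 122937 = (-6004 + (374 + 2*√187)²) + 122937 = 116933 + (374 + 2*√187)²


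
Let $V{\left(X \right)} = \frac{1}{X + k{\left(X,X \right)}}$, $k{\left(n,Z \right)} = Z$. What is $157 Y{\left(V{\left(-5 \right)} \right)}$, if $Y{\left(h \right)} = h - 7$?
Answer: $- \frac{11147}{10} \approx -1114.7$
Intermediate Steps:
$V{\left(X \right)} = \frac{1}{2 X}$ ($V{\left(X \right)} = \frac{1}{X + X} = \frac{1}{2 X}$)
$Y{\left(h \right)} = -7 + h$
$157 Y{\left(V{\left(-5 \right)} \right)} = 157 \left(-7 + \frac{1}{2 \left(-5\right)}\right) = 157 \left(-7 + \frac{1}{2} \left(- \frac{1}{5}\right)\right) = 157 \left(-7 - \frac{1}{10}\right) = 157 \left(- \frac{71}{10}\right) = - \frac{11147}{10}$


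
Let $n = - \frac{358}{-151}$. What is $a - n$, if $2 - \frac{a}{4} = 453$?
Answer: $- \frac{272762}{151} \approx -1806.4$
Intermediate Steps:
$a = -1804$ ($a = 8 - 1812 = -1804$)
$n = \frac{358}{151}$ ($n = \left(-358\right) \left(- \frac{1}{151}\right) = \frac{358}{151} \approx 2.3709$)
$a - n = -1804 - \frac{358}{151} = - \frac{272762}{151}$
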